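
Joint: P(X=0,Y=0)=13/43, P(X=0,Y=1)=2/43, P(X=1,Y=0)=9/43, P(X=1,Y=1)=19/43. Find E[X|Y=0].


P(Y=0) = 22/43
E[X|Y=0] = (0*13 + 1*9)/22 = 9/22

9/22


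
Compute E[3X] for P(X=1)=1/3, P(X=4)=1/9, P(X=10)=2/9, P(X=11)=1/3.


E[3X] = sum(g(x)*P(x))
= 3*1/3 + 12*1/9 + 30*2/9 + 33*1/3
= 20

20


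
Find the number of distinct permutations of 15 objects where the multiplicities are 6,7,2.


15! = 1307674368000
Denominator: 6!=720 * 7!=5040 * 2!=2
Coefficient = 1307674368000 / 7257600 = 180180

180180


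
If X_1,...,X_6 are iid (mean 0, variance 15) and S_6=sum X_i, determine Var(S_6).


By independence, Var(S_n) = n*Var(X_1) = 6*15 = 90

90


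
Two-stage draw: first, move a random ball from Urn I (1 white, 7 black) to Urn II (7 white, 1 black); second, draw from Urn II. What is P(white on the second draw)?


P(transfer white) = 1/8; P(transfer black) = 7/8
If white transferred: Urn II has 8 white of 9, so P(white|white moved) = 8/9
If black transferred: Urn II has 7 white of 9, so P(white|black moved) = 7/9
By total probability: P(white) = 1/8*8/9 + 7/8*7/9 = 19/24

19/24


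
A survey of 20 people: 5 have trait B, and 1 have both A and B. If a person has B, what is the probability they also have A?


P(A|B) = P(A∩B)/P(B) = (1/20)/(5/20) = 1/5

1/5


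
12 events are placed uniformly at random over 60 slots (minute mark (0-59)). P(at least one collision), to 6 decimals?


P(all different) = prod((60-i)/60 for i=0..11) = 0.307929
P(at least one match) = 1 - 0.307929 = 0.692071

0.692071


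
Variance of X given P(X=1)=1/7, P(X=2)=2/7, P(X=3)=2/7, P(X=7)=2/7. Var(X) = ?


E[X] = 25/7, E[X^2] = 125/7
Var(X) = E[X^2] - (E[X])^2 = 125/7 - (25/7)^2 = 250/49

250/49


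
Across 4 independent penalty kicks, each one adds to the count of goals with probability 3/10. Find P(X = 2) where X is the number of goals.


P(X=2) = C(4,2) * p^2 * (1-p)^2
= 6 * 9/100 * 49/100
= 1323/5000

1323/5000


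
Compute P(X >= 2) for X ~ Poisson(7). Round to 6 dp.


P(X>=2) = 1 - P(X<=1) = 1 - (e^(-7)*7^0/0! + e^(-7)*7^1/1!)
≈ 1 - (0.0009118820 + 0.0063831738)
= 1 - 0.0072950558 = 0.9927049442
≈ 0.992705

0.992705


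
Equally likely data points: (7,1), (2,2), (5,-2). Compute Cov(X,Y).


E[X]=14/3, E[Y]=1/3, E[XY]=1/3
Cov(X,Y) = E[XY] - E[X]E[Y] = 1/3 - 14/3*1/3 = -11/9

-11/9


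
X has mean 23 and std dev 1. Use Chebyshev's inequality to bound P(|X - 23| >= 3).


k = 3/1 = 3
Chebyshev: P(|X-mu| >= k*sigma) <= 1/k^2 = 1/3^2 = 1/9

1/9


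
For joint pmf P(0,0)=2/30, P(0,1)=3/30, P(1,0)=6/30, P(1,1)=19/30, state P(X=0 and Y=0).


Read from table: P(X=0, Y=0) = 2/30 = 1/15

1/15


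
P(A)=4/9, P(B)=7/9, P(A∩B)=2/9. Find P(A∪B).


P(A∪B) = P(A) + P(B) - P(A∩B)
= 4/9 + 7/9 - 2/9 = 1

1


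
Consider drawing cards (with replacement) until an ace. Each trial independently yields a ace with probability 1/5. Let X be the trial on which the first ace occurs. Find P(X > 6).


P(X > 6) = P(first 6 trials all fail) = (1-p)^6 = (4/5)^6 = 4096/15625

4096/15625


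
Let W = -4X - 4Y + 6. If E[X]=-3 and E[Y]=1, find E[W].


E[-4X - 4Y + 6] = -4*E[X] - 4*E[Y] + 6
= (-4)*(-3) + (-4)*(1) + (6)
= 12 - 4 + 6 = 14

14


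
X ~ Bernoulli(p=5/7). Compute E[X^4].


For Bernoulli: X in {0,1}
E[X^4] = 0^4*(1-5/7) + 1^4*5/7 = 5/7

5/7


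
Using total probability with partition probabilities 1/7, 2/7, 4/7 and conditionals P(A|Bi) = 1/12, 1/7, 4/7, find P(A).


P(A) = P(A|B1)P(B1) + P(A|B2)P(B2) + P(A|B3)P(B3)
= 1/12*1/7 + 1/7*2/7 + 4/7*4/7
= 1/84 + 2/49 + 16/49 = 223/588

223/588


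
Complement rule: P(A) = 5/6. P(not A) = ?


P(A') = 1 - P(A) = 1 - 5/6 = 1/6

1/6


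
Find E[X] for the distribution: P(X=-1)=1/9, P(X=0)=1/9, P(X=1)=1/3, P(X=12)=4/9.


E[X] = sum(x * P(x))
= -1*1/9 + 0*1/9 + 1*1/3 + 12*4/9
= 50/9

50/9


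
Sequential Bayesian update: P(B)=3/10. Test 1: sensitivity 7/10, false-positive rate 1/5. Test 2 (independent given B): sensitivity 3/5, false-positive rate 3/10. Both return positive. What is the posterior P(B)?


After test 1: P(+) = 7/10*3/10 + 1/5*7/10 = 7/20
P(B|+) = (21/100)/(7/20) = 3/5
After test 2 (use post1 as new prior): P(+) = 3/5*3/5 + 3/10*2/5 = 12/25
P(B|+,+) = (9/25)/(12/25) = 3/4

3/4


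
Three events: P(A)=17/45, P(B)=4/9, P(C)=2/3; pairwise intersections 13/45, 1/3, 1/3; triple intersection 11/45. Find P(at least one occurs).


P(A∪B∪C) = P(A)+P(B)+P(C) - P(AB)-P(AC)-P(BC) + P(ABC)
= 17/45+4/9+2/3 - 13/45-1/3-1/3 + 11/45
= 7/9

7/9


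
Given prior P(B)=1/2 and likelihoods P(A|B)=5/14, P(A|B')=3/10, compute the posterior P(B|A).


P(A) = P(A|B)P(B) + P(A|B')P(B') = 5/14*1/2 + 3/10*1/2 = 23/70
P(B|A) = P(A|B)P(B)/P(A) = (5/28)/(23/70) = 25/46

25/46


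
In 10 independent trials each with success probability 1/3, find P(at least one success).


P(at least one) = 1 - P(none)
P(none) = (1 - 1/3)^10 = (2/3)^10 = 1024/59049
P(at least one) = 1 - 1024/59049 = 58025/59049

58025/59049


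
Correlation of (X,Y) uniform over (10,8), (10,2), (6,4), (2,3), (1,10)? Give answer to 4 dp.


Cov(X,Y) = -3.3200, Var(X) = 14.5600, Var(Y) = 9.4400
rho = Cov/(sqrt(VarX)*sqrt(VarY)) = -0.2832

-0.2832


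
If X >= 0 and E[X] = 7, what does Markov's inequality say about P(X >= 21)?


Markov: P(X >= a) <= E[X]/a
P(X >= 21) <= 7/21 = 1/3

1/3


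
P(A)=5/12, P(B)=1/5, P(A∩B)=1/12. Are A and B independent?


P(A)*P(B) = 5/12*1/5 = 1/12
P(A∩B) = 1/12, which equals P(A)P(B), so independent

Yes, A and B are independent


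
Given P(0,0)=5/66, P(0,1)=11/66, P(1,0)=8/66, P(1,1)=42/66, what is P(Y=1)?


P(Y=1) = P(0,1)+P(1,1) = 11/66 + 42/66 = 53/66

53/66


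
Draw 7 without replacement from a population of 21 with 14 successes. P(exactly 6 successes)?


P(X=6) = C(14,6)*C(7,1) / C(21,7)
= 3003*7 / 116280
= 21021/116280 = 7007/38760

7007/38760


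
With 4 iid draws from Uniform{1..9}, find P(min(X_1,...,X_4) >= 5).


P(min >= 5) = P(all X_i >= 5) = (P(X_1 >= 5))^4
= (5/9)^4 = 625/6561

625/6561


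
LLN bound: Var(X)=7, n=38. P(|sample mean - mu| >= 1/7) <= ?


Var(Xbar) = Var(X)/n = 7/38
Chebyshev: P(|Xbar-mu| >= 1/7) <= Var(Xbar)/(1/7)^2 = (7/38)/(1/49) = 343/38
Bound exceeds 1, so trivial bound: 1

1


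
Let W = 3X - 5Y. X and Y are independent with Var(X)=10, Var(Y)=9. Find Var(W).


Independence => Cov(X,Y)=0
Var(3X - 5Y) = 3^2*Var(X) + (-5)^2*Var(Y)
= 9*10 + 25*9 = 315

315


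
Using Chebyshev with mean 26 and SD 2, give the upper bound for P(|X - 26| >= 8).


k = 8/2 = 4
Chebyshev: P(|X-mu| >= k*sigma) <= 1/k^2 = 1/4^2 = 1/16

1/16


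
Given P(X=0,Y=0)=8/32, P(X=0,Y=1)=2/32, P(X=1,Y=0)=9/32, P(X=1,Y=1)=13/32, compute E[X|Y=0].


P(Y=0) = 17/32
E[X|Y=0] = (0*8 + 1*9)/17 = 9/17

9/17


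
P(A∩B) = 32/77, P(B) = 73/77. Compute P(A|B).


P(A|B) = P(A∩B)/P(B) = (32/77)/(73/77) = 32/73

32/73


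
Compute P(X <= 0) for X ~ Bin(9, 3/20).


P(X<=0) = P(X=0)
= 118587876497/512000000000
= 118587876497/512000000000

118587876497/512000000000


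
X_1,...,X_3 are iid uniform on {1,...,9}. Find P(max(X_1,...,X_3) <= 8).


P(max <= 8) = P(all X_i <= 8) = (P(X_1 <= 8))^3
= (8/9)^3 = 512/729

512/729


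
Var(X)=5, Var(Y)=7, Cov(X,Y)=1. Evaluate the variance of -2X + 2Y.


Var(-2X + 2Y) = (-2)^2*Var(X) + 2^2*Var(Y) + 2*(-2)*2*Cov(X,Y)
= 4*5 + 4*7 - 8*1
= 20 + 28 - 8 = 40

40


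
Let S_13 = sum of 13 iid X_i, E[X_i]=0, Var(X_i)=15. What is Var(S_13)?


By independence, Var(S_n) = n*Var(X_1) = 13*15 = 195

195


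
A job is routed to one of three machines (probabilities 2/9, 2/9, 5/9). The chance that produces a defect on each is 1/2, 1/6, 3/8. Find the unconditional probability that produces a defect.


P(A) = P(A|B1)P(B1) + P(A|B2)P(B2) + P(A|B3)P(B3)
= 1/2*2/9 + 1/6*2/9 + 3/8*5/9
= 1/9 + 1/27 + 5/24 = 77/216

77/216


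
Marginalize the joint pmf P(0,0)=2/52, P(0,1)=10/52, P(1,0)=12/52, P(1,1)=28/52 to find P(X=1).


P(X=1) = P(1,0)+P(1,1) = 12/52 + 28/52 = 40/52 = 10/13

10/13


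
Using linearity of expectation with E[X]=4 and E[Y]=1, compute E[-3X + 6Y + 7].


E[-3X + 6Y + 7] = -3*E[X] + 6*E[Y] + 7
= (-3)*(4) + (6)*(1) + (7)
= -12 + 6 + 7 = 1

1


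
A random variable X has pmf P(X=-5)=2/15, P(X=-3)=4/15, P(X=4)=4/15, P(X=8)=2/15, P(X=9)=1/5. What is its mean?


E[X] = sum(x * P(x))
= -5*2/15 - 3*4/15 + 4*4/15 + 8*2/15 + 9*1/5
= 37/15

37/15


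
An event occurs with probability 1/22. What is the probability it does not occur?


P(A') = 1 - P(A) = 1 - 1/22 = 21/22

21/22


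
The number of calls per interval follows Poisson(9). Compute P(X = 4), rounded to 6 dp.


P(X=4) = e^(-9) * 9^4 / 4!
≈ 0.0001234098041 * 6561 / 24
≈ 0.033737

0.033737


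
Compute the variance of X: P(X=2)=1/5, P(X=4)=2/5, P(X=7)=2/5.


E[X] = 24/5, E[X^2] = 134/5
Var(X) = E[X^2] - (E[X])^2 = 134/5 - (24/5)^2 = 94/25

94/25


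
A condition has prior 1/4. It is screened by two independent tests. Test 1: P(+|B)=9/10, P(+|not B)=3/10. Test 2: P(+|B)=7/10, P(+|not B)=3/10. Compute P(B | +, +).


After test 1: P(+) = 9/10*1/4 + 3/10*3/4 = 9/20
P(B|+) = (9/40)/(9/20) = 1/2
After test 2 (use post1 as new prior): P(+) = 7/10*1/2 + 3/10*1/2 = 1/2
P(B|+,+) = (7/20)/(1/2) = 7/10

7/10


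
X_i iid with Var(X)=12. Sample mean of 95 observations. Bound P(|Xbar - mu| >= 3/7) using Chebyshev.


Var(Xbar) = Var(X)/n = 12/95
Chebyshev: P(|Xbar-mu| >= 3/7) <= Var(Xbar)/(3/7)^2 = (12/95)/(9/49) = 196/285

196/285


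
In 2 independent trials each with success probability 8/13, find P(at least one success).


P(at least one) = 1 - P(none)
P(none) = (1 - 8/13)^2 = (5/13)^2 = 25/169
P(at least one) = 1 - 25/169 = 144/169

144/169


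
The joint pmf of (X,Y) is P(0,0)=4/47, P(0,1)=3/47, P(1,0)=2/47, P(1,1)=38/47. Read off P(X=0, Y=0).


Read from table: P(X=0, Y=0) = 4/47

4/47


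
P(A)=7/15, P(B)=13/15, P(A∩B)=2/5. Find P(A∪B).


P(A∪B) = P(A) + P(B) - P(A∩B)
= 7/15 + 13/15 - 2/5 = 14/15

14/15


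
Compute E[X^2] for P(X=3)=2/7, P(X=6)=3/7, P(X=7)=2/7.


E[X^2] = sum(g(x)*P(x))
= 9*2/7 + 36*3/7 + 49*2/7
= 32

32


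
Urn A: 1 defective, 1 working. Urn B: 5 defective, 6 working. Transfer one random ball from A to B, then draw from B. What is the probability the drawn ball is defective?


P(transfer defective) = 1/2; P(transfer working) = 1/2
If defective transferred: Urn II has 6 defective of 12, so P(defective|defective moved) = 1/2
If working transferred: Urn II has 5 defective of 12, so P(defective|working moved) = 5/12
By total probability: P(defective) = 1/2*1/2 + 1/2*5/12 = 11/24

11/24


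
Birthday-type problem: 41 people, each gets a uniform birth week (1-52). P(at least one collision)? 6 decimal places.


P(all different) = prod((52-i)/52 for i=0..40) = 0.000000
P(at least one match) = 1 - 0.000000 = 1.000000

1.000000


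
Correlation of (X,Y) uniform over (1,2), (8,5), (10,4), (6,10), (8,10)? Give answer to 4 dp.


Cov(X,Y) = 3.4800, Var(X) = 9.4400, Var(Y) = 10.5600
rho = Cov/(sqrt(VarX)*sqrt(VarY)) = 0.3485

0.3485


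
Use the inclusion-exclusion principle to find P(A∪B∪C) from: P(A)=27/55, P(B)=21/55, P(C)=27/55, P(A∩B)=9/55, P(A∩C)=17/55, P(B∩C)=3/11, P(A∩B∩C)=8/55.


P(A∪B∪C) = P(A)+P(B)+P(C) - P(AB)-P(AC)-P(BC) + P(ABC)
= 27/55+21/55+27/55 - 9/55-17/55-3/11 + 8/55
= 42/55

42/55


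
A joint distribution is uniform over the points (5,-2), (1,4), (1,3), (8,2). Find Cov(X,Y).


E[X]=15/4, E[Y]=7/4, E[XY]=13/4
Cov(X,Y) = E[XY] - E[X]E[Y] = 13/4 - 15/4*7/4 = -53/16

-53/16


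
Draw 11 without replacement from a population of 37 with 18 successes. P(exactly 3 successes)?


P(X=3) = C(18,3)*C(19,8) / C(37,11)
= 816*75582 / 854992152
= 61674912/854992152 = 16796/232841

16796/232841


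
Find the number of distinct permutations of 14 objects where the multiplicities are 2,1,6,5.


14! = 87178291200
Denominator: 2!=2 * 1!=1 * 6!=720 * 5!=120
Coefficient = 87178291200 / 172800 = 504504

504504


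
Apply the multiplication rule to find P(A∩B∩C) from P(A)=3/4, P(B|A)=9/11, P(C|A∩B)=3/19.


P(A∩B∩C) = P(A) * P(B|A) * P(C|A∩B)
= 3/4 * 9/11 * 3/19
= 27/44 * 3/19 = 81/836

81/836


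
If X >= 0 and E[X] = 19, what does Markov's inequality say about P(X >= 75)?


Markov: P(X >= a) <= E[X]/a
P(X >= 75) <= 19/75

19/75


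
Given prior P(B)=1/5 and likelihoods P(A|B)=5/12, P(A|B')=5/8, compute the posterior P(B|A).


P(A) = P(A|B)P(B) + P(A|B')P(B') = 5/12*1/5 + 5/8*4/5 = 7/12
P(B|A) = P(A|B)P(B)/P(A) = (1/12)/(7/12) = 1/7

1/7


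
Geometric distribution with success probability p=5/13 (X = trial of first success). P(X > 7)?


P(X > 7) = P(first 7 trials all fail) = (1-p)^7 = (8/13)^7 = 2097152/62748517

2097152/62748517


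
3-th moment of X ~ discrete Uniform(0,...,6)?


E[X^3] = (1/7) * sum(x^3 for x=0..6)
= 441/7 = 63

63


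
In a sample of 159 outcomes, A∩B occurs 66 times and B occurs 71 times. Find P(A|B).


P(A|B) = P(A∩B)/P(B) = (66/159)/(71/159) = 66/71

66/71


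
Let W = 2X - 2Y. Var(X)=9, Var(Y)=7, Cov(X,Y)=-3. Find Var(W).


Var(2X - 2Y) = 2^2*Var(X) + (-2)^2*Var(Y) + 2*2*(-2)*Cov(X,Y)
= 4*9 + 4*7 - 8*(-3)
= 36 + 28 + 24 = 88

88


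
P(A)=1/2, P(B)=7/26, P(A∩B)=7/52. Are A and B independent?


P(A)*P(B) = 1/2*7/26 = 7/52
P(A∩B) = 7/52, which equals P(A)P(B), so independent

Yes, A and B are independent


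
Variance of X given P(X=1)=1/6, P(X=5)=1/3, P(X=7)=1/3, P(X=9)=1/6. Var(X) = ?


E[X] = 17/3, E[X^2] = 115/3
Var(X) = E[X^2] - (E[X])^2 = 115/3 - (17/3)^2 = 56/9

56/9


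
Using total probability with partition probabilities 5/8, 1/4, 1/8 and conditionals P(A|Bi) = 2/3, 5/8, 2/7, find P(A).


P(A) = P(A|B1)P(B1) + P(A|B2)P(B2) + P(A|B3)P(B3)
= 2/3*5/8 + 5/8*1/4 + 2/7*1/8
= 5/12 + 5/32 + 1/28 = 409/672

409/672


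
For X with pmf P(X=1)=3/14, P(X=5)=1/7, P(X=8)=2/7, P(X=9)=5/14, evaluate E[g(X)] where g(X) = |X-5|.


E[|X-5|] = sum(g(x)*P(x))
= 4*3/14 + 0*1/7 + 3*2/7 + 4*5/14
= 22/7

22/7


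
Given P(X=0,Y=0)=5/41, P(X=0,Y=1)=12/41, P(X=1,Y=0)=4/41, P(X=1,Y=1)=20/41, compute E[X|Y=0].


P(Y=0) = 9/41
E[X|Y=0] = (0*5 + 1*4)/9 = 4/9

4/9


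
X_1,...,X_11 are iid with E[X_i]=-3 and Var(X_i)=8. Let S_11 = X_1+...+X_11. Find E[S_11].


E[S_n] = n*E[X_1] = 11*-3 = -33

-33


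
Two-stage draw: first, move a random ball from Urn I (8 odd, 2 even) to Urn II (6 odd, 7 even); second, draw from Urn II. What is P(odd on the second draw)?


P(transfer odd) = 8/10 = 4/5; P(transfer even) = 1/5
If odd transferred: Urn II has 7 odd of 14, so P(odd|odd moved) = 1/2
If even transferred: Urn II has 6 odd of 14, so P(odd|even moved) = 3/7
By total probability: P(odd) = 4/5*1/2 + 1/5*3/7 = 17/35

17/35


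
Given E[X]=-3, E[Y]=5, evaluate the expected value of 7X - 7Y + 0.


E[7X - 7Y + 0] = 7*E[X] - 7*E[Y] + 0
= (7)*(-3) + (-7)*(5) + (0)
= -21 - 35 + 0 = -56

-56


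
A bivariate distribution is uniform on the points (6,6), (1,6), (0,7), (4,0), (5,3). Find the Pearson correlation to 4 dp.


Cov(X,Y) = -2.6800, Var(X) = 5.3600, Var(Y) = 6.6400
rho = Cov/(sqrt(VarX)*sqrt(VarY)) = -0.4492

-0.4492


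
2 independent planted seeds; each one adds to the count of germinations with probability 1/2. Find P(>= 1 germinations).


P(at least one) = 1 - P(none)
P(none) = (1 - 1/2)^2 = (1/2)^2 = 1/4
P(at least one) = 1 - 1/4 = 3/4

3/4


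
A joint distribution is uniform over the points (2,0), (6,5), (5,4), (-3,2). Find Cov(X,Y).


E[X]=5/2, E[Y]=11/4, E[XY]=11
Cov(X,Y) = E[XY] - E[X]E[Y] = 11 - 5/2*11/4 = 33/8

33/8


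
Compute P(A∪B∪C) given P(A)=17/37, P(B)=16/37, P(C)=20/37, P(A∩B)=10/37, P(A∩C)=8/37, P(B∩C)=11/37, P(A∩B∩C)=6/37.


P(A∪B∪C) = P(A)+P(B)+P(C) - P(AB)-P(AC)-P(BC) + P(ABC)
= 17/37+16/37+20/37 - 10/37-8/37-11/37 + 6/37
= 30/37

30/37


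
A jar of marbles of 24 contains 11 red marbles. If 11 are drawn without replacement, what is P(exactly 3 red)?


P(X=3) = C(11,3)*C(13,8) / C(24,11)
= 165*1287 / 2496144
= 212355/2496144 = 70785/832048

70785/832048


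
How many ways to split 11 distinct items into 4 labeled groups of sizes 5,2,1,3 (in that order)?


11! = 39916800
Denominator: 5!=120 * 2!=2 * 1!=1 * 3!=6
Coefficient = 39916800 / 1440 = 27720

27720


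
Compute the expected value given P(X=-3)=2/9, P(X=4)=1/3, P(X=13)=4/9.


E[X] = sum(x * P(x))
= -3*2/9 + 4*1/3 + 13*4/9
= 58/9

58/9


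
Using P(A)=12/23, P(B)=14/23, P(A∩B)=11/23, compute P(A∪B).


P(A∪B) = P(A) + P(B) - P(A∩B)
= 12/23 + 14/23 - 11/23 = 15/23

15/23


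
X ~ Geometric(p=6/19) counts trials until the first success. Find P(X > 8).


P(X > 8) = P(first 8 trials all fail) = (1-p)^8 = (13/19)^8 = 815730721/16983563041

815730721/16983563041


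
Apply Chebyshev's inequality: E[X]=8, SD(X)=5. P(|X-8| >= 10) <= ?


k = 10/5 = 2
Chebyshev: P(|X-mu| >= k*sigma) <= 1/k^2 = 1/2^2 = 1/4

1/4


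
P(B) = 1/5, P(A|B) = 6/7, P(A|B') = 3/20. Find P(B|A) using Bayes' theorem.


P(A) = P(A|B)P(B) + P(A|B')P(B') = 6/7*1/5 + 3/20*4/5 = 51/175
P(B|A) = P(A|B)P(B)/P(A) = (6/35)/(51/175) = 10/17

10/17


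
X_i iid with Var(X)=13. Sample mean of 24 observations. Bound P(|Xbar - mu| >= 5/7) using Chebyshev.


Var(Xbar) = Var(X)/n = 13/24
Chebyshev: P(|Xbar-mu| >= 5/7) <= Var(Xbar)/(5/7)^2 = (13/24)/(25/49) = 637/600
Bound exceeds 1, so trivial bound: 1

1


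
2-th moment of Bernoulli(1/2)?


For Bernoulli: X in {0,1}
E[X^2] = 0^2*(1-1/2) + 1^2*1/2 = 1/2

1/2


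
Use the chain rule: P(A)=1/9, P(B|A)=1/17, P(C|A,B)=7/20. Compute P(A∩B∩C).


P(A∩B∩C) = P(A) * P(B|A) * P(C|A∩B)
= 1/9 * 1/17 * 7/20
= 1/153 * 7/20 = 7/3060

7/3060


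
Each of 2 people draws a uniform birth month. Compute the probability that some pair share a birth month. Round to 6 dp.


P(all different) = prod((12-i)/12 for i=0..1) = 0.916667
P(at least one match) = 1 - 0.916667 = 0.083333

0.083333


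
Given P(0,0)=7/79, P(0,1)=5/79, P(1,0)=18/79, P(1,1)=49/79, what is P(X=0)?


P(X=0) = P(0,0)+P(0,1) = 7/79 + 5/79 = 12/79

12/79


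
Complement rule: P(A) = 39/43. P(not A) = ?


P(A') = 1 - P(A) = 1 - 39/43 = 4/43

4/43


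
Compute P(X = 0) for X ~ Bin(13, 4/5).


P(X=0) = C(13,0) * p^0 * (1-p)^13
= 1 * 1 * 1/1220703125
= 1/1220703125

1/1220703125


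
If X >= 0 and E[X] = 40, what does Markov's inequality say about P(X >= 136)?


Markov: P(X >= a) <= E[X]/a
P(X >= 136) <= 40/136 = 5/17

5/17


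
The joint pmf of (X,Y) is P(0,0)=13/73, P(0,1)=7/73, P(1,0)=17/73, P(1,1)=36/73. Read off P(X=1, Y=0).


Read from table: P(X=1, Y=0) = 17/73

17/73


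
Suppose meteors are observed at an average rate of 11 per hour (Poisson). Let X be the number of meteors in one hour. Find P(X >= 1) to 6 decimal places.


P(X>=1) = 1 - P(X<=0) = 1 - (e^(-11)*11^0/0!)
≈ 1 - 0.0000167017 = 0.9999832983
≈ 0.999983

0.999983


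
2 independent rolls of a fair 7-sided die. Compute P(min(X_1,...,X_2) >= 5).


P(min >= 5) = P(all X_i >= 5) = (P(X_1 >= 5))^2
= (3/7)^2 = 9/49

9/49


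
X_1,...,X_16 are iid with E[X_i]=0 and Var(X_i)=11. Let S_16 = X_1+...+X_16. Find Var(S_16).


By independence, Var(S_n) = n*Var(X_1) = 16*11 = 176

176


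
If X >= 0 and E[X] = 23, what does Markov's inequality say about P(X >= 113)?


Markov: P(X >= a) <= E[X]/a
P(X >= 113) <= 23/113

23/113


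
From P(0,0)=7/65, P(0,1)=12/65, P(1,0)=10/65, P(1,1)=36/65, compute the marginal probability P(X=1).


P(X=1) = P(1,0)+P(1,1) = 10/65 + 36/65 = 46/65

46/65


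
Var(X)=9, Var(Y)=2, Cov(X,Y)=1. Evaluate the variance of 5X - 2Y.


Var(5X - 2Y) = 5^2*Var(X) + (-2)^2*Var(Y) + 2*5*(-2)*Cov(X,Y)
= 25*9 + 4*2 - 20*1
= 225 + 8 - 20 = 213

213


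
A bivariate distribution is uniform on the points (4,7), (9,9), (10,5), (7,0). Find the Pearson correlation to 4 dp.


Cov(X,Y) = 0.3750, Var(X) = 5.2500, Var(Y) = 11.1875
rho = Cov/(sqrt(VarX)*sqrt(VarY)) = 0.0489

0.0489


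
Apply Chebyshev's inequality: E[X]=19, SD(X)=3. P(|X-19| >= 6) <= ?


k = 6/3 = 2
Chebyshev: P(|X-mu| >= k*sigma) <= 1/k^2 = 1/2^2 = 1/4

1/4


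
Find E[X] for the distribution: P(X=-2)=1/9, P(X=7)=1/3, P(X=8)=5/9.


E[X] = sum(x * P(x))
= -2*1/9 + 7*1/3 + 8*5/9
= 59/9

59/9


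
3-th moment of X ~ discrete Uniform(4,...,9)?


E[X^3] = (1/6) * sum(x^3 for x=4..9)
= 1989/6 = 663/2

663/2


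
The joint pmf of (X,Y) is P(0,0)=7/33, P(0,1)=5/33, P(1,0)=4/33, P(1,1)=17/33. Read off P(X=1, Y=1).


Read from table: P(X=1, Y=1) = 17/33

17/33


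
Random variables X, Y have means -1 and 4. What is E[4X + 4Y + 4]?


E[4X + 4Y + 4] = 4*E[X] + 4*E[Y] + 4
= (4)*(-1) + (4)*(4) + (4)
= -4 + 16 + 4 = 16

16


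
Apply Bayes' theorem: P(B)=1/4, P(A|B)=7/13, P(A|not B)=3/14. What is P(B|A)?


P(A) = P(A|B)P(B) + P(A|B')P(B') = 7/13*1/4 + 3/14*3/4 = 215/728
P(B|A) = P(A|B)P(B)/P(A) = (7/52)/(215/728) = 98/215

98/215


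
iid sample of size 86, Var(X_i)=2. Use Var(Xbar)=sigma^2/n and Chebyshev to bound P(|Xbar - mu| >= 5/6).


Var(Xbar) = Var(X)/n = 2/86
Chebyshev: P(|Xbar-mu| >= 5/6) <= Var(Xbar)/(5/6)^2 = (1/43)/(25/36) = 36/1075

36/1075


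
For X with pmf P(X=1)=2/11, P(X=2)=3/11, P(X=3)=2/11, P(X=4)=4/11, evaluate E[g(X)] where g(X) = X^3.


E[X^3] = sum(g(x)*P(x))
= 1*2/11 + 8*3/11 + 27*2/11 + 64*4/11
= 336/11

336/11


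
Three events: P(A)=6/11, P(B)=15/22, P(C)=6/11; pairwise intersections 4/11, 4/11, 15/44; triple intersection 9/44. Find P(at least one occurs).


P(A∪B∪C) = P(A)+P(B)+P(C) - P(AB)-P(AC)-P(BC) + P(ABC)
= 6/11+15/22+6/11 - 4/11-4/11-15/44 + 9/44
= 10/11

10/11


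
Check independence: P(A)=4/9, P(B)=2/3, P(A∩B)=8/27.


P(A)*P(B) = 4/9*2/3 = 8/27
P(A∩B) = 8/27, which equals P(A)P(B), so independent

Yes, A and B are independent


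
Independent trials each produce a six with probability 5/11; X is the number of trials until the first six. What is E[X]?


For geometric (trials until first success), E[X] = 1/p = 1/(5/11) = 11/5

11/5


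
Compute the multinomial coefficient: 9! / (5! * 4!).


9! = 362880
Denominator: 5!=120 * 4!=24
Coefficient = 362880 / 2880 = 126

126


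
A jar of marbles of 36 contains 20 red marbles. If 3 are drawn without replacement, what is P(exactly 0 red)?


P(X=0) = C(20,0)*C(16,3) / C(36,3)
= 1*560 / 7140
= 560/7140 = 4/51

4/51


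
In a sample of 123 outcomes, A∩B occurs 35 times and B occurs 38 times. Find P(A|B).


P(A|B) = P(A∩B)/P(B) = (35/123)/(38/123) = 35/38

35/38


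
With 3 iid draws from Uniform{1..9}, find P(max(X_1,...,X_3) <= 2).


P(max <= 2) = P(all X_i <= 2) = (P(X_1 <= 2))^3
= (2/9)^3 = 8/729

8/729


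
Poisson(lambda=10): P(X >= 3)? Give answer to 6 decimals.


P(X>=3) = 1 - P(X<=2) = 1 - (e^(-10)*10^0/0! + e^(-10)*10^1/1! + e^(-10)*10^2/2!)
≈ 1 - (0.0000453999 + 0.0004539993 + 0.0022699965)
= 1 - 0.0027693957 = 0.9972306043
≈ 0.997231

0.997231


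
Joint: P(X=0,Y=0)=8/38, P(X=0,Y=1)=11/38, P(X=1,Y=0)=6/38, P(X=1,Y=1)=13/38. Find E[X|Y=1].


P(Y=1) = 24/38
E[X|Y=1] = (0*11 + 1*13)/24 = 13/24

13/24


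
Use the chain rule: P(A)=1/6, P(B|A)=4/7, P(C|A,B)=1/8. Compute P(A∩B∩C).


P(A∩B∩C) = P(A) * P(B|A) * P(C|A∩B)
= 1/6 * 4/7 * 1/8
= 2/21 * 1/8 = 1/84

1/84


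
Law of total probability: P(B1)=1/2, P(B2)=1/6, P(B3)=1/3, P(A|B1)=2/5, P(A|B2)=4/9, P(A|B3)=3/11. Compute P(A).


P(A) = P(A|B1)P(B1) + P(A|B2)P(B2) + P(A|B3)P(B3)
= 2/5*1/2 + 4/9*1/6 + 3/11*1/3
= 1/5 + 2/27 + 1/11 = 542/1485

542/1485


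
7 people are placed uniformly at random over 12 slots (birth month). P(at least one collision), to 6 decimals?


P(all different) = prod((12-i)/12 for i=0..6) = 0.111400
P(at least one match) = 1 - 0.111400 = 0.888600

0.888600


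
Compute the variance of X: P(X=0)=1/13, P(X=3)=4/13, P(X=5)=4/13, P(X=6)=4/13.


E[X] = 56/13, E[X^2] = 280/13
Var(X) = E[X^2] - (E[X])^2 = 280/13 - (56/13)^2 = 504/169

504/169


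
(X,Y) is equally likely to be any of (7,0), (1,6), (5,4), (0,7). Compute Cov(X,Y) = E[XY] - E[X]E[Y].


E[X]=13/4, E[Y]=17/4, E[XY]=13/2
Cov(X,Y) = E[XY] - E[X]E[Y] = 13/2 - 13/4*17/4 = -117/16

-117/16


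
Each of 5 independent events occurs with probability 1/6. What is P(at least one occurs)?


P(at least one) = 1 - P(none)
P(none) = (1 - 1/6)^5 = (5/6)^5 = 3125/7776
P(at least one) = 1 - 3125/7776 = 4651/7776

4651/7776


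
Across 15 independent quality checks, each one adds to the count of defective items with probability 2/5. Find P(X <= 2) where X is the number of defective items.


P(X<=2) = P(X=0) + P(X=1) + P(X=2)
= 14348907/30517578125 + 28697814/6103515625 + 133923132/6103515625
= 827453637/30517578125

827453637/30517578125


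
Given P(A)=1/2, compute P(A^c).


P(A') = 1 - P(A) = 1 - 1/2 = 1/2

1/2


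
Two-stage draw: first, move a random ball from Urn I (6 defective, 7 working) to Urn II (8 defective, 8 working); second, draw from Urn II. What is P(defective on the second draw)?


P(transfer defective) = 6/13; P(transfer working) = 7/13
If defective transferred: Urn II has 9 defective of 17, so P(defective|defective moved) = 9/17
If working transferred: Urn II has 8 defective of 17, so P(defective|working moved) = 8/17
By total probability: P(defective) = 6/13*9/17 + 7/13*8/17 = 110/221

110/221


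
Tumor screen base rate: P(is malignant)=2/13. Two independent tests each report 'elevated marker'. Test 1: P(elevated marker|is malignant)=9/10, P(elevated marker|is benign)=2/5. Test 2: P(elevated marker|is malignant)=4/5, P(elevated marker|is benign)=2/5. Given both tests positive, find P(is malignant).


After test 1: P(+) = 9/10*2/13 + 2/5*11/13 = 31/65
P(B|+) = (9/65)/(31/65) = 9/31
After test 2 (use post1 as new prior): P(+) = 4/5*9/31 + 2/5*22/31 = 16/31
P(B|+,+) = (36/155)/(16/31) = 9/20

9/20


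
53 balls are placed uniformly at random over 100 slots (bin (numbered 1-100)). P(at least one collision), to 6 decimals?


P(all different) = prod((100-i)/100 for i=0..52) = 0.000000
P(at least one match) = 1 - 0.000000 = 1.000000

1.000000


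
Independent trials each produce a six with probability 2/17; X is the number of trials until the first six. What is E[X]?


For geometric (trials until first success), E[X] = 1/p = 1/(2/17) = 17/2

17/2


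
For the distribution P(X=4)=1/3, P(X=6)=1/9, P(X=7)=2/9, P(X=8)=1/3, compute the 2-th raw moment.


E[X^2] = sum(x^2 * P(x))
= 16*1/3 + 36*1/9 + 49*2/9 + 64*1/3
= 374/9

374/9


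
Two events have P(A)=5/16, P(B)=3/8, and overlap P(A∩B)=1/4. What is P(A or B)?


P(A∪B) = P(A) + P(B) - P(A∩B)
= 5/16 + 3/8 - 1/4 = 7/16

7/16


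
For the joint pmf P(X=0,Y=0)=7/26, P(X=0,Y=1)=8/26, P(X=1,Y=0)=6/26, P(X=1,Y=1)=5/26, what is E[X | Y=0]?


P(Y=0) = 13/26
E[X|Y=0] = (0*7 + 1*6)/13 = 6/13

6/13


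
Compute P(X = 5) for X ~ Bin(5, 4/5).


P(X=5) = C(5,5) * p^5 * (1-p)^0
= 1 * 1024/3125 * 1
= 1024/3125

1024/3125


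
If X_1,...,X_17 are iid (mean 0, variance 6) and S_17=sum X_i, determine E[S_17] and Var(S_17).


E[S_n] = n*mu = 17*0 = 0
Var(S_n) = n*sigma^2 = 17*6 = 102

E[S_17]=0, Var(S_17)=102


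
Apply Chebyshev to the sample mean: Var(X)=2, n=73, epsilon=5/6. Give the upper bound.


Var(Xbar) = Var(X)/n = 2/73
Chebyshev: P(|Xbar-mu| >= 5/6) <= Var(Xbar)/(5/6)^2 = (2/73)/(25/36) = 72/1825

72/1825


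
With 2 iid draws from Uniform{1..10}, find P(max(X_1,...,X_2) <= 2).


P(max <= 2) = P(all X_i <= 2) = (P(X_1 <= 2))^2
= (2/10)^2 = (1/5)^2 = 1/25

1/25


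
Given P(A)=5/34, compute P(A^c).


P(A') = 1 - P(A) = 1 - 5/34 = 29/34

29/34


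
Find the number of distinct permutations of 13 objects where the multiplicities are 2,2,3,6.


13! = 6227020800
Denominator: 2!=2 * 2!=2 * 3!=6 * 6!=720
Coefficient = 6227020800 / 17280 = 360360

360360


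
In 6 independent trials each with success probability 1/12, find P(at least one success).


P(at least one) = 1 - P(none)
P(none) = (1 - 1/12)^6 = (11/12)^6 = 1771561/2985984
P(at least one) = 1 - 1771561/2985984 = 1214423/2985984

1214423/2985984


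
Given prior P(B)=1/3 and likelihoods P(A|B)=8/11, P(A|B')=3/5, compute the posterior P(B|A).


P(A) = P(A|B)P(B) + P(A|B')P(B') = 8/11*1/3 + 3/5*2/3 = 106/165
P(B|A) = P(A|B)P(B)/P(A) = (8/33)/(106/165) = 20/53

20/53


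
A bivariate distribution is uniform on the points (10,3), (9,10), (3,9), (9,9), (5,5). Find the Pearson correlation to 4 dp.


Cov(X,Y) = -1.2400, Var(X) = 7.3600, Var(Y) = 7.3600
rho = Cov/(sqrt(VarX)*sqrt(VarY)) = -0.1685

-0.1685


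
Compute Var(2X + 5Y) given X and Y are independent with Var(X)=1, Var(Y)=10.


Independence => Cov(X,Y)=0
Var(2X + 5Y) = 2^2*Var(X) + 5^2*Var(Y)
= 4*1 + 25*10 = 254

254


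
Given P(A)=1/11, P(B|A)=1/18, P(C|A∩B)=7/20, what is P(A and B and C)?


P(A∩B∩C) = P(A) * P(B|A) * P(C|A∩B)
= 1/11 * 1/18 * 7/20
= 1/198 * 7/20 = 7/3960

7/3960


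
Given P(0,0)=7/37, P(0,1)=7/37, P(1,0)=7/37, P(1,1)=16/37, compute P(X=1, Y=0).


Read from table: P(X=1, Y=0) = 7/37

7/37


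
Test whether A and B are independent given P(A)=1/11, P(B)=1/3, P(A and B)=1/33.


P(A)*P(B) = 1/11*1/3 = 1/33
P(A∩B) = 1/33, which equals P(A)P(B), so independent

Yes, A and B are independent


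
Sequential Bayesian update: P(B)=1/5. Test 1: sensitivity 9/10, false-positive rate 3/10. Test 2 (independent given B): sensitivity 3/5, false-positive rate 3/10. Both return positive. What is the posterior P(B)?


After test 1: P(+) = 9/10*1/5 + 3/10*4/5 = 21/50
P(B|+) = (9/50)/(21/50) = 3/7
After test 2 (use post1 as new prior): P(+) = 3/5*3/7 + 3/10*4/7 = 3/7
P(B|+,+) = (9/35)/(3/7) = 3/5

3/5


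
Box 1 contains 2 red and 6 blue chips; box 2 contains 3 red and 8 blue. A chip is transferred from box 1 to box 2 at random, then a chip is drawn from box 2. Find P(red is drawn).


P(transfer red) = 2/8 = 1/4; P(transfer blue) = 3/4
If red transferred: Urn II has 4 red of 12, so P(red|red moved) = 1/3
If blue transferred: Urn II has 3 red of 12, so P(red|blue moved) = 1/4
By total probability: P(red) = 1/4*1/3 + 3/4*1/4 = 13/48

13/48


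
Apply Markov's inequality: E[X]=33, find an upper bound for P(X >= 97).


Markov: P(X >= a) <= E[X]/a
P(X >= 97) <= 33/97

33/97


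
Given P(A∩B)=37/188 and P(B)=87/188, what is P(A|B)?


P(A|B) = P(A∩B)/P(B) = (37/188)/(87/188) = 37/87

37/87


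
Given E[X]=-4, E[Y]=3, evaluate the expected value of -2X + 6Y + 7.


E[-2X + 6Y + 7] = -2*E[X] + 6*E[Y] + 7
= (-2)*(-4) + (6)*(3) + (7)
= 8 + 18 + 7 = 33

33


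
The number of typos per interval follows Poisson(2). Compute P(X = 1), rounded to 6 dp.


P(X=1) = e^(-2) * 2^1 / 1!
≈ 0.1353352832 * 2 / 1
≈ 0.270671

0.270671


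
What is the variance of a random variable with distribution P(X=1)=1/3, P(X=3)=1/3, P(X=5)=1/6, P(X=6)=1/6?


E[X] = 19/6, E[X^2] = 27/2
Var(X) = E[X^2] - (E[X])^2 = 27/2 - (19/6)^2 = 125/36

125/36


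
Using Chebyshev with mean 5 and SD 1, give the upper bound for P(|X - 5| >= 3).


k = 3/1 = 3
Chebyshev: P(|X-mu| >= k*sigma) <= 1/k^2 = 1/3^2 = 1/9

1/9


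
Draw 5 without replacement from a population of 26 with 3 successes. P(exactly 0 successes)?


P(X=0) = C(3,0)*C(23,5) / C(26,5)
= 1*33649 / 65780
= 33649/65780 = 133/260

133/260


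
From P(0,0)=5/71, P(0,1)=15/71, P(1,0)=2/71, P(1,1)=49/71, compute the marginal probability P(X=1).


P(X=1) = P(1,0)+P(1,1) = 2/71 + 49/71 = 51/71

51/71


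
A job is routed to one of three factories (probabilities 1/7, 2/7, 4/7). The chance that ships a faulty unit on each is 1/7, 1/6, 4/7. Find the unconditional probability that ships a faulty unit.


P(A) = P(A|B1)P(B1) + P(A|B2)P(B2) + P(A|B3)P(B3)
= 1/7*1/7 + 1/6*2/7 + 4/7*4/7
= 1/49 + 1/21 + 16/49 = 58/147

58/147


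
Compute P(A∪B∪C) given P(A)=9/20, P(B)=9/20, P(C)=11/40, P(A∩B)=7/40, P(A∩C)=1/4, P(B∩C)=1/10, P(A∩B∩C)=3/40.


P(A∪B∪C) = P(A)+P(B)+P(C) - P(AB)-P(AC)-P(BC) + P(ABC)
= 9/20+9/20+11/40 - 7/40-1/4-1/10 + 3/40
= 29/40

29/40


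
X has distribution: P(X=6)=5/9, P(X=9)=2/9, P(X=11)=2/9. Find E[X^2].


E[X^2] = sum(g(x)*P(x))
= 36*5/9 + 81*2/9 + 121*2/9
= 584/9

584/9


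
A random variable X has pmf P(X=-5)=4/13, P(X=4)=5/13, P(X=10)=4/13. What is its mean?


E[X] = sum(x * P(x))
= -5*4/13 + 4*5/13 + 10*4/13
= 40/13

40/13


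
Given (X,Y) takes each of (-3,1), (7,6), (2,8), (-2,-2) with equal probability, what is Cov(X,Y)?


E[X]=1, E[Y]=13/4, E[XY]=59/4
Cov(X,Y) = E[XY] - E[X]E[Y] = 59/4 - 1*13/4 = 23/2

23/2


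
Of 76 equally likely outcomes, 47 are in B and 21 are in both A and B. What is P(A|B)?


P(A|B) = P(A∩B)/P(B) = (21/76)/(47/76) = 21/47

21/47


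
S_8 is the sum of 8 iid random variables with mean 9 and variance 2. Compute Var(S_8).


By independence, Var(S_n) = n*Var(X_1) = 8*2 = 16

16


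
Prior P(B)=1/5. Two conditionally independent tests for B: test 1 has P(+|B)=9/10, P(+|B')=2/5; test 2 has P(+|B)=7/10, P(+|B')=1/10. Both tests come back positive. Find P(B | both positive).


After test 1: P(+) = 9/10*1/5 + 2/5*4/5 = 1/2
P(B|+) = (9/50)/(1/2) = 9/25
After test 2 (use post1 as new prior): P(+) = 7/10*9/25 + 1/10*16/25 = 79/250
P(B|+,+) = (63/250)/(79/250) = 63/79

63/79


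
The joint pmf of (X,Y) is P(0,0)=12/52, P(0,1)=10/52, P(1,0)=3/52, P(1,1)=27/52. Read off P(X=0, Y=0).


Read from table: P(X=0, Y=0) = 12/52 = 3/13

3/13


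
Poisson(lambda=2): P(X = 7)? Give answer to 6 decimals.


P(X=7) = e^(-2) * 2^7 / 7!
≈ 0.1353352832 * 128 / 5040
≈ 0.003437

0.003437


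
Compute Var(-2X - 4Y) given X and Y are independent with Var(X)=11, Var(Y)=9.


Independence => Cov(X,Y)=0
Var(-2X - 4Y) = (-2)^2*Var(X) + (-4)^2*Var(Y)
= 4*11 + 16*9 = 188

188


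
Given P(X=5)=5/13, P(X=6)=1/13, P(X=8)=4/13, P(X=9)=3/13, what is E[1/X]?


E[1/X] = sum(g(x)*P(x))
= 1/5*5/13 + 1/6*1/13 + 1/8*4/13 + 1/9*3/13
= 2/13

2/13


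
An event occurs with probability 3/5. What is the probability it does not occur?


P(A') = 1 - P(A) = 1 - 3/5 = 2/5

2/5


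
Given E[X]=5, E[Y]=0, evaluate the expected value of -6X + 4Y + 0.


E[-6X + 4Y + 0] = -6*E[X] + 4*E[Y] + 0
= (-6)*(5) + (4)*(0) + (0)
= -30 + 0 + 0 = -30

-30


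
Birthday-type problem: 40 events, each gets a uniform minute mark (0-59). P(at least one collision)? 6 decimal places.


P(all different) = prod((60-i)/60 for i=0..39) = 0.000000
P(at least one match) = 1 - 0.000000 = 1.000000

1.000000


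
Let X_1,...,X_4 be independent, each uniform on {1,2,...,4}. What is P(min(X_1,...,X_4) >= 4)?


P(min >= 4) = P(all X_i >= 4) = (P(X_1 >= 4))^4
= (1/4)^4 = 1/256

1/256


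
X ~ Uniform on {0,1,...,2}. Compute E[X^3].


E[X^3] = (1/3) * sum(x^3 for x=0..2)
= 9/3 = 3

3


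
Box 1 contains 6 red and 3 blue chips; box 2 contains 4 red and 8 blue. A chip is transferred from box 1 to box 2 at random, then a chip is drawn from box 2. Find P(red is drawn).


P(transfer red) = 6/9 = 2/3; P(transfer blue) = 1/3
If red transferred: Urn II has 5 red of 13, so P(red|red moved) = 5/13
If blue transferred: Urn II has 4 red of 13, so P(red|blue moved) = 4/13
By total probability: P(red) = 2/3*5/13 + 1/3*4/13 = 14/39

14/39


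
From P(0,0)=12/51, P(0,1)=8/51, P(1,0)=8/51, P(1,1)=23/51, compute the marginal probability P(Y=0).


P(Y=0) = P(0,0)+P(1,0) = 12/51 + 8/51 = 20/51

20/51


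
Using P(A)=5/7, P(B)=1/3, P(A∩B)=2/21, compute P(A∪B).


P(A∪B) = P(A) + P(B) - P(A∩B)
= 5/7 + 1/3 - 2/21 = 20/21

20/21


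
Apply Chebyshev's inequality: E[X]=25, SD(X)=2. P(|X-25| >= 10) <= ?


k = 10/2 = 5
Chebyshev: P(|X-mu| >= k*sigma) <= 1/k^2 = 1/5^2 = 1/25

1/25


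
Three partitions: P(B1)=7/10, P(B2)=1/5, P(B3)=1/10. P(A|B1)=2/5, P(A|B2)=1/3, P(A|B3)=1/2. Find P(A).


P(A) = P(A|B1)P(B1) + P(A|B2)P(B2) + P(A|B3)P(B3)
= 2/5*7/10 + 1/3*1/5 + 1/2*1/10
= 7/25 + 1/15 + 1/20 = 119/300

119/300


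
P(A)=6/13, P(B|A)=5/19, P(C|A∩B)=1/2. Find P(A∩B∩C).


P(A∩B∩C) = P(A) * P(B|A) * P(C|A∩B)
= 6/13 * 5/19 * 1/2
= 30/247 * 1/2 = 15/247

15/247


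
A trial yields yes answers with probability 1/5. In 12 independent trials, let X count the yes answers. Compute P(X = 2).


P(X=2) = C(12,2) * p^2 * (1-p)^10
= 66 * 1/25 * 1048576/9765625
= 69206016/244140625

69206016/244140625


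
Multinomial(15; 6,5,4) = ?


15! = 1307674368000
Denominator: 6!=720 * 5!=120 * 4!=24
Coefficient = 1307674368000 / 2073600 = 630630

630630


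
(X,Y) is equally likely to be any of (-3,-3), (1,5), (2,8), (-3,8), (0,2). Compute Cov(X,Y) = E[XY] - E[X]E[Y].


E[X]=-3/5, E[Y]=4, E[XY]=6/5
Cov(X,Y) = E[XY] - E[X]E[Y] = 6/5 + 3/5*4 = 18/5

18/5


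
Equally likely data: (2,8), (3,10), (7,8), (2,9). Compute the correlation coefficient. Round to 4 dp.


Cov(X,Y) = -0.6250, Var(X) = 4.2500, Var(Y) = 0.6875
rho = Cov/(sqrt(VarX)*sqrt(VarY)) = -0.3656

-0.3656


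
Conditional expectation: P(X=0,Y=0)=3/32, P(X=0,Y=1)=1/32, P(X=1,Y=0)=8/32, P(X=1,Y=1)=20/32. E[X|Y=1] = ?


P(Y=1) = 21/32
E[X|Y=1] = (0*1 + 1*20)/21 = 20/21

20/21


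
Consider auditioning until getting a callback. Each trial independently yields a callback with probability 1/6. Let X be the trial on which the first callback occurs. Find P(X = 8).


P(X=8) = (1-p)^7 * p = (5/6)^7 * 1/6
= 78125/279936 * 1/6 = 78125/1679616

78125/1679616


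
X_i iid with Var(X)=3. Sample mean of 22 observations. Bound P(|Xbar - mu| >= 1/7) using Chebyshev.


Var(Xbar) = Var(X)/n = 3/22
Chebyshev: P(|Xbar-mu| >= 1/7) <= Var(Xbar)/(1/7)^2 = (3/22)/(1/49) = 147/22
Bound exceeds 1, so trivial bound: 1

1


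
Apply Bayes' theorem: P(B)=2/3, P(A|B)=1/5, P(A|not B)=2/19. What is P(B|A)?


P(A) = P(A|B)P(B) + P(A|B')P(B') = 1/5*2/3 + 2/19*1/3 = 16/95
P(B|A) = P(A|B)P(B)/P(A) = (2/15)/(16/95) = 19/24

19/24


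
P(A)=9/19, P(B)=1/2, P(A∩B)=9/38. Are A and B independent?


P(A)*P(B) = 9/19*1/2 = 9/38
P(A∩B) = 9/38, which equals P(A)P(B), so independent

Yes, A and B are independent


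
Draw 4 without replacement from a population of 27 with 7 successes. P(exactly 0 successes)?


P(X=0) = C(7,0)*C(20,4) / C(27,4)
= 1*4845 / 17550
= 4845/17550 = 323/1170

323/1170


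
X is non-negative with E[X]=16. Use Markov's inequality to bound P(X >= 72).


Markov: P(X >= a) <= E[X]/a
P(X >= 72) <= 16/72 = 2/9

2/9


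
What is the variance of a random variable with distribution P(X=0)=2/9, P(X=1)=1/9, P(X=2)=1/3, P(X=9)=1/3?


E[X] = 34/9, E[X^2] = 256/9
Var(X) = E[X^2] - (E[X])^2 = 256/9 - (34/9)^2 = 1148/81

1148/81


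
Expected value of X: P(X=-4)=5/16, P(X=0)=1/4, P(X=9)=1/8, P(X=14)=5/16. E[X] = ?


E[X] = sum(x * P(x))
= -4*5/16 + 0*1/4 + 9*1/8 + 14*5/16
= 17/4

17/4


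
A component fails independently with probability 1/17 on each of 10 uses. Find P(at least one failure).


P(at least one) = 1 - P(none)
P(none) = (1 - 1/17)^10 = (16/17)^10 = 1099511627776/2015993900449
P(at least one) = 1 - 1099511627776/2015993900449 = 916482272673/2015993900449

916482272673/2015993900449


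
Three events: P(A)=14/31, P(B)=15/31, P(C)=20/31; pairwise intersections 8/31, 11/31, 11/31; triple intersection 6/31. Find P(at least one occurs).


P(A∪B∪C) = P(A)+P(B)+P(C) - P(AB)-P(AC)-P(BC) + P(ABC)
= 14/31+15/31+20/31 - 8/31-11/31-11/31 + 6/31
= 25/31

25/31


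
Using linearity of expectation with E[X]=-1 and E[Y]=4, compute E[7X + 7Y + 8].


E[7X + 7Y + 8] = 7*E[X] + 7*E[Y] + 8
= (7)*(-1) + (7)*(4) + (8)
= -7 + 28 + 8 = 29

29
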